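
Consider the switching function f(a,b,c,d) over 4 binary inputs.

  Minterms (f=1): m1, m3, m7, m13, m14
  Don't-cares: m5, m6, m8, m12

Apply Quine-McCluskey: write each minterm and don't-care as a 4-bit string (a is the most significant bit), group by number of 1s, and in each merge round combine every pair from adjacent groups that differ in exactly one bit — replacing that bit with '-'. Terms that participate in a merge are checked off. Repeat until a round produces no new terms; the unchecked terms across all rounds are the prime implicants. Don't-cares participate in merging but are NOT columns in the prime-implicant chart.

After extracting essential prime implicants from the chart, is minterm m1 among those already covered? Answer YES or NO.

YES

Round 0: 0001✓ 0011✓ 0101✓ 0110✓ 0111✓ 1000✓ 1100✓ 1101✓ 1110✓
Round 1: -101 -110 0-01✓ 0-11✓ 00-1✓ 01-1✓ 011- 1-00 11-0 110-
Round 2: 0--1
PIs = {-101, -110, 0--1, 011-, 1-00, 11-0, 110-}
Coverage chart:
  m1: 0--1 ←essential
  m3: 0--1 ←essential
  m7: 0--1,011-
  m13: -101,110-
  m14: -110,11-0
Essential: 0--1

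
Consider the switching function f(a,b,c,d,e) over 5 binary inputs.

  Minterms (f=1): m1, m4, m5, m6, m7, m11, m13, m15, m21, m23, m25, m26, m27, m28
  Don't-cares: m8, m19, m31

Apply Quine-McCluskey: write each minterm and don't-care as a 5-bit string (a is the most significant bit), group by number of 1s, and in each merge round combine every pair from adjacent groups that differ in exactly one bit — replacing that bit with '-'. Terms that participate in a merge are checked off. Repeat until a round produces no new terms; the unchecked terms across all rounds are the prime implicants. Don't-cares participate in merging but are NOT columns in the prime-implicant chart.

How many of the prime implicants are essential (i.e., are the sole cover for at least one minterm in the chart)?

8

[col 0] 00001*, 00100*, 00101*, 00110*, 00111*, 01000, 01011*, 01101*, 01111*, 10011*, 10101*, 10111*, 11001*, 11010*, 11011*, 11100, 11111*
[col 1] -0101*, -0111*, -1011*, -1111*, 0-101*, 0-111*, 00-01, 001-0*, 001-1*, 0010-*, 0011-*, 01-11*, 011-1*, 1-011*, 1-111*, 10-11*, 101-1*, 11-11*, 110-1, 1101-
[col 2] --111, -01-1, -1-11, 0-1-1, 001--, 1--11
Prime implicants: --111, -01-1, -1-11, 0-1-1, 00-01, 001--, 01000, 1--11, 110-1, 1101-, 11100
PI chart (minterm → PIs covering it):
  1 | 00-01  (sole → essential)
  4 | 001--  (sole → essential)
  5 | -01-1,0-1-1,00-01,001--
  6 | 001--  (sole → essential)
  7 | --111,-01-1,0-1-1,001--
  11 | -1-11  (sole → essential)
  13 | 0-1-1  (sole → essential)
  15 | --111,-1-11,0-1-1
  21 | -01-1  (sole → essential)
  23 | --111,-01-1,1--11
  25 | 110-1  (sole → essential)
  26 | 1101-  (sole → essential)
  27 | -1-11,1--11,110-1,1101-
  28 | 11100  (sole → essential)
Essential prime implicants: -01-1, -1-11, 0-1-1, 00-01, 001--, 110-1, 1101-, 11100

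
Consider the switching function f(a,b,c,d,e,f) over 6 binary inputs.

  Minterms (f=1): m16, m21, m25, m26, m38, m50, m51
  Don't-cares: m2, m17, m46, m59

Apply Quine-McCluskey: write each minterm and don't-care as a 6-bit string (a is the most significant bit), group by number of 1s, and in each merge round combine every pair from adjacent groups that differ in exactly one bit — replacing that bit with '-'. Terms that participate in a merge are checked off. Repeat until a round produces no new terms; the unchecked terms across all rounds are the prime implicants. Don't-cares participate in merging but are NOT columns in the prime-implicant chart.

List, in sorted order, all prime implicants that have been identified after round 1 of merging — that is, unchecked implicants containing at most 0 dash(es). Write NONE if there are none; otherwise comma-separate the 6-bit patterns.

000010, 011010

size-2^0 implicants → 000010  010000(✓)  010001(✓)  010101(✓)  011001(✓)  011010  100110(✓)  101110(✓)  110010(✓)  110011(✓)  111011(✓)
size-2^1 implicants → 01-001  010-01  01000-  10-110  11-011  11001-
Unchecked terms (primes): 000010, 01-001, 010-01, 01000-, 011010, 10-110, 11-011, 11001-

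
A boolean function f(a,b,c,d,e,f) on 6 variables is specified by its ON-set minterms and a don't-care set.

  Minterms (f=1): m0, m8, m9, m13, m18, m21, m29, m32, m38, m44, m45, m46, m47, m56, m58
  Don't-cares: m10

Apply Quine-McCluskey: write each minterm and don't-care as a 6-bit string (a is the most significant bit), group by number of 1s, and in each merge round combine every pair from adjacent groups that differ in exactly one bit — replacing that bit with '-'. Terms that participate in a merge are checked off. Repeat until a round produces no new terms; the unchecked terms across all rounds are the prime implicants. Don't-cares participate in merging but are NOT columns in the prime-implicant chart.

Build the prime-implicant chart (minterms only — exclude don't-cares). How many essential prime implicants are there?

Round 0: 000000✓ 001000✓ 001001✓ 001010✓ 001101✓ 010010 010101✓ 011101✓ 100000✓ 100110✓ 101100✓ 101101✓ 101110✓ 101111✓ 111000✓ 111010✓
Round 1: -00000 -01101 0-1101 00-000 001-01 0010-0 00100- 01-101 10-110 1011-0✓ 1011-1✓ 10110-✓ 10111-✓ 1110-0
Round 2: 1011--
PIs = {-00000, -01101, 0-1101, 00-000, 001-01, 0010-0, 00100-, 01-101, 010010, 10-110, 1011--, 1110-0}
Coverage chart:
  m0: -00000,00-000
  m8: 00-000,0010-0,00100-
  m9: 001-01,00100-
  m13: -01101,0-1101,001-01
  m18: 010010 ←essential
  m21: 01-101 ←essential
  m29: 0-1101,01-101
  m32: -00000 ←essential
  m38: 10-110 ←essential
  m44: 1011-- ←essential
  m45: -01101,1011--
  m46: 10-110,1011--
  m47: 1011-- ←essential
  m56: 1110-0 ←essential
  m58: 1110-0 ←essential
Essential: -00000, 01-101, 010010, 10-110, 1011--, 1110-0

6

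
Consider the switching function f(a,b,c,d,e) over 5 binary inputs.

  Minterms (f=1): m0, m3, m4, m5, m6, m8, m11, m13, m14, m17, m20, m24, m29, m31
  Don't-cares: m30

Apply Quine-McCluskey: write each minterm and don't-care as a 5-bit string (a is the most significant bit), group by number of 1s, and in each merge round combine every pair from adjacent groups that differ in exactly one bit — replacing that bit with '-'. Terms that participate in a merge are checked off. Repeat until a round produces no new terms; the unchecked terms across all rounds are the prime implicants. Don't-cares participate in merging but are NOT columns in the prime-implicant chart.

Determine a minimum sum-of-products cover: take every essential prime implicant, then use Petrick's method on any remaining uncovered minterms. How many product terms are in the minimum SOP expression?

[col 0] 00000*, 00011*, 00100*, 00101*, 00110*, 01000*, 01011*, 01101*, 01110*, 10001, 10100*, 11000*, 11101*, 11110*, 11111*
[col 1] -0100, -1000, -1101, -1110, 0-000, 0-011, 0-101, 0-110, 00-00, 001-0, 0010-, 111-1, 1111-
Prime implicants: -0100, -1000, -1101, -1110, 0-000, 0-011, 0-101, 0-110, 00-00, 001-0, 0010-, 10001, 111-1, 1111-
PI chart (minterm → PIs covering it):
  0 | 0-000,00-00
  3 | 0-011  (sole → essential)
  4 | -0100,00-00,001-0,0010-
  5 | 0-101,0010-
  6 | 0-110,001-0
  8 | -1000,0-000
  11 | 0-011  (sole → essential)
  13 | -1101,0-101
  14 | -1110,0-110
  17 | 10001  (sole → essential)
  20 | -0100  (sole → essential)
  24 | -1000  (sole → essential)
  29 | -1101,111-1
  31 | 111-1,1111-
Essential prime implicants: -0100, -1000, 0-011, 10001
Petrick residual → 0-000, 0-101, 0-110, 111-1
Minimum SOP uses 8 PIs: b'cd'e' + bc'd'e' + a'c'd'e' + a'c'de + a'cd'e + a'cde' + ab'c'd'e + abce

8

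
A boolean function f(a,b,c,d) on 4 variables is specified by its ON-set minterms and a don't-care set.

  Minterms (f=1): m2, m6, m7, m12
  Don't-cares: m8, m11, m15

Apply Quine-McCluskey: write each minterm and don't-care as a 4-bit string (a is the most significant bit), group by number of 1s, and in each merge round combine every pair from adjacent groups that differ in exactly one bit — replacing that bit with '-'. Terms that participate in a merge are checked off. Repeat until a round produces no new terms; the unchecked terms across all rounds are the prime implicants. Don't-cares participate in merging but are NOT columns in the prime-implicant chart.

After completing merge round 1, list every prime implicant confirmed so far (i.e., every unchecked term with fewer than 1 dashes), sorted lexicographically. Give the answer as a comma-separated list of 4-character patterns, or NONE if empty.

size-2^0 implicants → 0010(✓)  0110(✓)  0111(✓)  1000(✓)  1011(✓)  1100(✓)  1111(✓)
size-2^1 implicants → -111  0-10  011-  1-00  1-11
Unchecked terms (primes): -111, 0-10, 011-, 1-00, 1-11

NONE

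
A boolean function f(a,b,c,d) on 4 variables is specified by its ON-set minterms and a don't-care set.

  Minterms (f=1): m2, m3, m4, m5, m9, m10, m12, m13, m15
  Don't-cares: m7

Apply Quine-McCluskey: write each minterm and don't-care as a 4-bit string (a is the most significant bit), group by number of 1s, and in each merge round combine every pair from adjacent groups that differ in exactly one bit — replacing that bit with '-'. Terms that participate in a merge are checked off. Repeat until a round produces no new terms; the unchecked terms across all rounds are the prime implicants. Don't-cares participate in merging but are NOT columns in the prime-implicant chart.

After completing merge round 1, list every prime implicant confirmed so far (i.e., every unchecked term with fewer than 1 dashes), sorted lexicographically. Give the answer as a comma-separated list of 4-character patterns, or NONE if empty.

NONE

Round 0: 0010✓ 0011✓ 0100✓ 0101✓ 0111✓ 1001✓ 1010✓ 1100✓ 1101✓ 1111✓
Round 1: -010 -100✓ -101✓ -111✓ 0-11 001- 01-1✓ 010-✓ 1-01 11-1✓ 110-✓
Round 2: -1-1 -10-
PIs = {-010, -1-1, -10-, 0-11, 001-, 1-01}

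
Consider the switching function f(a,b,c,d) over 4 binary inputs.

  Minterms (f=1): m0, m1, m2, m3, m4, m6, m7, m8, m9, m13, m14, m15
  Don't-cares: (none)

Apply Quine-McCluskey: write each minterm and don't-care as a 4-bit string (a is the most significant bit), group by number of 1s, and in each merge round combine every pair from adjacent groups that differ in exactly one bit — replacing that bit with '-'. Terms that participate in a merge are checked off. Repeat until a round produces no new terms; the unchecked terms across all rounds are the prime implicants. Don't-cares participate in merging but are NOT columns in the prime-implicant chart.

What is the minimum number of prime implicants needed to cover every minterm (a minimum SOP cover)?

5

[col 0] 0000*, 0001*, 0010*, 0011*, 0100*, 0110*, 0111*, 1000*, 1001*, 1101*, 1110*, 1111*
[col 1] -000*, -001*, -110*, -111*, 0-00*, 0-10*, 0-11*, 00-0*, 00-1*, 000-*, 001-*, 01-0*, 011-*, 1-01, 100-*, 11-1, 111-*
[col 2] -00-, -11-, 0--0, 0-1-, 00--
Prime implicants: -00-, -11-, 0--0, 0-1-, 00--, 1-01, 11-1
PI chart (minterm → PIs covering it):
  0 | -00-,0--0,00--
  1 | -00-,00--
  2 | 0--0,0-1-,00--
  3 | 0-1-,00--
  4 | 0--0  (sole → essential)
  6 | -11-,0--0,0-1-
  7 | -11-,0-1-
  8 | -00-  (sole → essential)
  9 | -00-,1-01
  13 | 1-01,11-1
  14 | -11-  (sole → essential)
  15 | -11-,11-1
Essential prime implicants: -00-, -11-, 0--0
Petrick residual → 0-1-, 1-01
Minimum SOP uses 5 PIs: b'c' + bc + a'd' + a'c + ac'd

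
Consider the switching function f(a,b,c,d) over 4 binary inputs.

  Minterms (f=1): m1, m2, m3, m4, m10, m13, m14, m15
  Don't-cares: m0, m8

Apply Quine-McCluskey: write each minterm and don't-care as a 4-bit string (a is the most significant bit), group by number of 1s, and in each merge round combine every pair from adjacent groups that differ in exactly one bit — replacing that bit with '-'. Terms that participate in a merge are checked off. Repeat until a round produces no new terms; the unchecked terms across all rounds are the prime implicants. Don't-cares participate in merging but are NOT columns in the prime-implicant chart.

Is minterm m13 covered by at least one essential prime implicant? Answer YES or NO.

Round 0: 0000✓ 0001✓ 0010✓ 0011✓ 0100✓ 1000✓ 1010✓ 1101✓ 1110✓ 1111✓
Round 1: -000✓ -010✓ 0-00 00-0✓ 00-1✓ 000-✓ 001-✓ 1-10 10-0✓ 11-1 111-
Round 2: -0-0 00--
PIs = {-0-0, 0-00, 00--, 1-10, 11-1, 111-}
Coverage chart:
  m1: 00-- ←essential
  m2: -0-0,00--
  m3: 00-- ←essential
  m4: 0-00 ←essential
  m10: -0-0,1-10
  m13: 11-1 ←essential
  m14: 1-10,111-
  m15: 11-1,111-
Essential: 0-00, 00--, 11-1

YES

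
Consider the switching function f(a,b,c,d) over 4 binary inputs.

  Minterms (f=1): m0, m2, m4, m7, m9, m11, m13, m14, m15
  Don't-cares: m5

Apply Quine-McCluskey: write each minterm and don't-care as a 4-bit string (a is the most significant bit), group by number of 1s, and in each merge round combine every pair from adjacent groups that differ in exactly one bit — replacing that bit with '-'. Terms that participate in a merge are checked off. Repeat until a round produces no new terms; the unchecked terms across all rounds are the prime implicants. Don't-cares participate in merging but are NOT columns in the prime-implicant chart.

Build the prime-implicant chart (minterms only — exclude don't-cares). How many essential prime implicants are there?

4

Round 0: 0000✓ 0010✓ 0100✓ 0101✓ 0111✓ 1001✓ 1011✓ 1101✓ 1110✓ 1111✓
Round 1: -101✓ -111✓ 0-00 00-0 01-1✓ 010- 1-01✓ 1-11✓ 10-1✓ 11-1✓ 111-
Round 2: -1-1 1--1
PIs = {-1-1, 0-00, 00-0, 010-, 1--1, 111-}
Coverage chart:
  m0: 0-00,00-0
  m2: 00-0 ←essential
  m4: 0-00,010-
  m7: -1-1 ←essential
  m9: 1--1 ←essential
  m11: 1--1 ←essential
  m13: -1-1,1--1
  m14: 111- ←essential
  m15: -1-1,1--1,111-
Essential: -1-1, 00-0, 1--1, 111-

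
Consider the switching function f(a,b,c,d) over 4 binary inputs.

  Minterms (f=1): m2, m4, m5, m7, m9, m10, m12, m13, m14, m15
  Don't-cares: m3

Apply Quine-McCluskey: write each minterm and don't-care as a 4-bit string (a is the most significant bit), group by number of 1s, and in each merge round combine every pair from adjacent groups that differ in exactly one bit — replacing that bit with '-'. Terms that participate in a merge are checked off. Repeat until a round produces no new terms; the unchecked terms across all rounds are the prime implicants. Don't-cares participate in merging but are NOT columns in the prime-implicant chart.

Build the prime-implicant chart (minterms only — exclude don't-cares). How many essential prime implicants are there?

2

Round 0: 0010✓ 0011✓ 0100✓ 0101✓ 0111✓ 1001✓ 1010✓ 1100✓ 1101✓ 1110✓ 1111✓
Round 1: -010 -100✓ -101✓ -111✓ 0-11 001- 01-1✓ 010-✓ 1-01 1-10 11-0✓ 11-1✓ 110-✓ 111-✓
Round 2: -1-1 -10- 11--
PIs = {-010, -1-1, -10-, 0-11, 001-, 1-01, 1-10, 11--}
Coverage chart:
  m2: -010,001-
  m4: -10- ←essential
  m5: -1-1,-10-
  m7: -1-1,0-11
  m9: 1-01 ←essential
  m10: -010,1-10
  m12: -10-,11--
  m13: -1-1,-10-,1-01,11--
  m14: 1-10,11--
  m15: -1-1,11--
Essential: -10-, 1-01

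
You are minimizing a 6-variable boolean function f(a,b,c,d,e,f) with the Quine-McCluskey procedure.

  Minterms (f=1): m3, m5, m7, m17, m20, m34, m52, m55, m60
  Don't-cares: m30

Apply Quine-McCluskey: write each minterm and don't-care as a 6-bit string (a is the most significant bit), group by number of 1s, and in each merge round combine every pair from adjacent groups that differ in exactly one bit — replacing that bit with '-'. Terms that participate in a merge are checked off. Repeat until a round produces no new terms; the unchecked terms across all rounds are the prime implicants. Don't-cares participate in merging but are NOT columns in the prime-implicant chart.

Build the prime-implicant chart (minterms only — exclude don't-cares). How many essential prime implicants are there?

7

Round 0: 000011✓ 000101✓ 000111✓ 010001 010100✓ 011110 100010 110100✓ 110111 111100✓
Round 1: -10100 000-11 0001-1 11-100
PIs = {-10100, 000-11, 0001-1, 010001, 011110, 100010, 11-100, 110111}
Coverage chart:
  m3: 000-11 ←essential
  m5: 0001-1 ←essential
  m7: 000-11,0001-1
  m17: 010001 ←essential
  m20: -10100 ←essential
  m34: 100010 ←essential
  m52: -10100,11-100
  m55: 110111 ←essential
  m60: 11-100 ←essential
Essential: -10100, 000-11, 0001-1, 010001, 100010, 11-100, 110111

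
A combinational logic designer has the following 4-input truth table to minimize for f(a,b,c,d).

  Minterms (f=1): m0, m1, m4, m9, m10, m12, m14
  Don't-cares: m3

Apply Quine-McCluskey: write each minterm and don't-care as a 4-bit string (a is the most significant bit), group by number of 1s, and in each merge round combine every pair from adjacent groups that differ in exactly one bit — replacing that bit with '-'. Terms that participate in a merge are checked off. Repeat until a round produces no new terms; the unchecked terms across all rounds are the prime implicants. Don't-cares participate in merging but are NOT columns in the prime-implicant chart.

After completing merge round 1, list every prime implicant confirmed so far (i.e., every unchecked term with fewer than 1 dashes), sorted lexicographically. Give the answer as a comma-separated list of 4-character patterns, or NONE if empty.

[col 0] 0000*, 0001*, 0011*, 0100*, 1001*, 1010*, 1100*, 1110*
[col 1] -001, -100, 0-00, 00-1, 000-, 1-10, 11-0
Prime implicants: -001, -100, 0-00, 00-1, 000-, 1-10, 11-0

NONE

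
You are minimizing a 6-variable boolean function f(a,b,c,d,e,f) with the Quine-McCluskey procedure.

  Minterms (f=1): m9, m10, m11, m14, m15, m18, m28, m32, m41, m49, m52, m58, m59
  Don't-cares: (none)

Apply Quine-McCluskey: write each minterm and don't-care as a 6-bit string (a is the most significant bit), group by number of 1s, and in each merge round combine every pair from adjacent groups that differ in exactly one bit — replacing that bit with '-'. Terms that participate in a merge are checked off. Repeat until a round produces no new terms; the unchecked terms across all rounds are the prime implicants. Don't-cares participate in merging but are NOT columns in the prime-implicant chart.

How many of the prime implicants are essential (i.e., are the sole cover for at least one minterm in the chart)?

8

Round 0: 001001✓ 001010✓ 001011✓ 001110✓ 001111✓ 010010 011100 100000 101001✓ 110001 110100 111010✓ 111011✓
Round 1: -01001 001-10✓ 001-11✓ 0010-1 00101-✓ 00111-✓ 11101-
Round 2: 001-1-
PIs = {-01001, 001-1-, 0010-1, 010010, 011100, 100000, 110001, 110100, 11101-}
Coverage chart:
  m9: -01001,0010-1
  m10: 001-1- ←essential
  m11: 001-1-,0010-1
  m14: 001-1- ←essential
  m15: 001-1- ←essential
  m18: 010010 ←essential
  m28: 011100 ←essential
  m32: 100000 ←essential
  m41: -01001 ←essential
  m49: 110001 ←essential
  m52: 110100 ←essential
  m58: 11101- ←essential
  m59: 11101- ←essential
Essential: -01001, 001-1-, 010010, 011100, 100000, 110001, 110100, 11101-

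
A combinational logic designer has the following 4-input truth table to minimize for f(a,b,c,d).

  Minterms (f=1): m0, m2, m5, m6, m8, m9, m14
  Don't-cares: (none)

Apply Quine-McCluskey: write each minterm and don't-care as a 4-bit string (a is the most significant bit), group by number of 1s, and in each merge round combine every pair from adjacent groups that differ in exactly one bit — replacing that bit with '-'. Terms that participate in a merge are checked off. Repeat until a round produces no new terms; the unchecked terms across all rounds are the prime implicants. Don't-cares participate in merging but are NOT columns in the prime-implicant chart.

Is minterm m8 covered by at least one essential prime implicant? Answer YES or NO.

size-2^0 implicants → 0000(✓)  0010(✓)  0101  0110(✓)  1000(✓)  1001(✓)  1110(✓)
size-2^1 implicants → -000  -110  0-10  00-0  100-
Unchecked terms (primes): -000, -110, 0-10, 00-0, 0101, 100-
Minterm coverage:
  m0 ⊆ -000,00-0
  m2 ⊆ 0-10,00-0
  m5 ⊆ 0101 [E]
  m6 ⊆ -110,0-10
  m8 ⊆ -000,100-
  m9 ⊆ 100- [E]
  m14 ⊆ -110 [E]
E = {-110, 0101, 100-}

YES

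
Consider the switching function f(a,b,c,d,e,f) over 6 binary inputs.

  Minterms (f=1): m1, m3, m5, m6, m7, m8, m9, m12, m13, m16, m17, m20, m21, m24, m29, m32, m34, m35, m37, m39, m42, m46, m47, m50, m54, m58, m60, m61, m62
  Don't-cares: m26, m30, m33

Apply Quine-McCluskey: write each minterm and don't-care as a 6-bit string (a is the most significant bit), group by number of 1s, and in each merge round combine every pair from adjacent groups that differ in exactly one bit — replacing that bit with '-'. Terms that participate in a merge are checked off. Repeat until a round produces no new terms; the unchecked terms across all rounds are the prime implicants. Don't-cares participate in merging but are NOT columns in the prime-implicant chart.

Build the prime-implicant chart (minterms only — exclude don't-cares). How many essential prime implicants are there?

Round 0: 000001✓ 000011✓ 000101✓ 000110✓ 000111✓ 001000✓ 001001✓ 001100✓ 001101✓ 010000✓ 010001✓ 010100✓ 010101✓ 011000✓ 011010✓ 011101✓ 011110✓ 100000✓ 100001✓ 100010✓ 100011✓ 100101✓ 100111✓ 101010✓ 101110✓ 101111✓ 110010✓ 110110✓ 111010✓ 111100✓ 111101✓ 111110✓
Round 1: -00001✓ -00011✓ -00101✓ -00111✓ -11010✓ -11101 -11110✓ 0-0001✓ 0-0101✓ 0-1000 0-1101✓ 00-001✓ 00-101✓ 000-01✓ 000-11✓ 0000-1✓ 0001-1✓ 00011- 001-00✓ 001-01✓ 00100-✓ 00110-✓ 01-000 01-101✓ 010-00✓ 010-01✓ 01000-✓ 01010-✓ 011-10✓ 0110-0 1-0010✓ 1-1010✓ 1-1110✓ 10-010✓ 10-111 100-01✓ 100-11✓ 1000-0✓ 1000-1✓ 10000-✓ 10001-✓ 1001-1✓ 101-10✓ 10111- 11-010✓ 11-110✓ 110-10✓ 111-10✓ 1111-0 11110-
Round 2: -00-01✓ -00-11✓ -000-1✓ -001-1✓ -11-10 0--101 0-0-01 00--01 000--1✓ 001-0- 010-0- 1--010 1-1-10 100--1✓ 1000-- 11--10
Round 3: -00--1
PIs = {-00--1, -11-10, -11101, 0--101, 0-0-01, 0-1000, 00--01, 00011-, 001-0-, 01-000, 010-0-, 0110-0, 1--010, 1-1-10, 10-111, 1000--, 10111-, 11--10, 1111-0, 11110-}
Coverage chart:
  m1: -00--1,0-0-01,00--01
  m3: -00--1 ←essential
  m5: -00--1,0--101,0-0-01,00--01
  m6: 00011- ←essential
  m7: -00--1,00011-
  m8: 0-1000,001-0-
  m9: 00--01,001-0-
  m12: 001-0- ←essential
  m13: 0--101,00--01,001-0-
  m16: 01-000,010-0-
  m17: 0-0-01,010-0-
  m20: 010-0- ←essential
  m21: 0--101,0-0-01,010-0-
  m24: 0-1000,01-000,0110-0
  m29: -11101,0--101
  m32: 1000-- ←essential
  m34: 1--010,1000--
  m35: -00--1,1000--
  m37: -00--1 ←essential
  m39: -00--1,10-111
  m42: 1--010,1-1-10
  m46: 1-1-10,10111-
  m47: 10-111,10111-
  m50: 1--010,11--10
  m54: 11--10 ←essential
  m58: -11-10,1--010,1-1-10,11--10
  m60: 1111-0,11110-
  m61: -11101,11110-
  m62: -11-10,1-1-10,11--10,1111-0
Essential: -00--1, 00011-, 001-0-, 010-0-, 1000--, 11--10

6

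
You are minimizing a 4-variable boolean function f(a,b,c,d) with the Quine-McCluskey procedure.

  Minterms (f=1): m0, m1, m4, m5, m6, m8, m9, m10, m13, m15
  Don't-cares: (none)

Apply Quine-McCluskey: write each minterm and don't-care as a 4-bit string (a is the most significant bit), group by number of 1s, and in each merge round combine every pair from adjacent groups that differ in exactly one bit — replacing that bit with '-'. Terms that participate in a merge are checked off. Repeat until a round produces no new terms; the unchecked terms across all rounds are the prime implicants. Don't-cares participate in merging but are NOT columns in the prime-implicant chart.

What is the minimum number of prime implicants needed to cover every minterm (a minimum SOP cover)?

Round 0: 0000✓ 0001✓ 0100✓ 0101✓ 0110✓ 1000✓ 1001✓ 1010✓ 1101✓ 1111✓
Round 1: -000✓ -001✓ -101✓ 0-00✓ 0-01✓ 000-✓ 01-0 010-✓ 1-01✓ 10-0 100-✓ 11-1
Round 2: --01 -00- 0-0-
PIs = {--01, -00-, 0-0-, 01-0, 10-0, 11-1}
Coverage chart:
  m0: -00-,0-0-
  m1: --01,-00-,0-0-
  m4: 0-0-,01-0
  m5: --01,0-0-
  m6: 01-0 ←essential
  m8: -00-,10-0
  m9: --01,-00-
  m10: 10-0 ←essential
  m13: --01,11-1
  m15: 11-1 ←essential
Essential: 01-0, 10-0, 11-1
Petrick residual → --01, -00-
Min cover (5 terms): c'd + b'c' + a'bd' + ab'd' + abd

5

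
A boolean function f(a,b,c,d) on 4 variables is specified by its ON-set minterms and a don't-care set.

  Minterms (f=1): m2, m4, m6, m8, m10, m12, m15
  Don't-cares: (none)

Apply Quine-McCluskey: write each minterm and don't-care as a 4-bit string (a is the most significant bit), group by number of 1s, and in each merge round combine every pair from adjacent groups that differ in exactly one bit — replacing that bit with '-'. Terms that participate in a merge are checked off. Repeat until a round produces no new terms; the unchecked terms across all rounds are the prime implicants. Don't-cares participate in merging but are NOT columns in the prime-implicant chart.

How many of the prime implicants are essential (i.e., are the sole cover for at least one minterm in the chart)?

Round 0: 0010✓ 0100✓ 0110✓ 1000✓ 1010✓ 1100✓ 1111
Round 1: -010 -100 0-10 01-0 1-00 10-0
PIs = {-010, -100, 0-10, 01-0, 1-00, 10-0, 1111}
Coverage chart:
  m2: -010,0-10
  m4: -100,01-0
  m6: 0-10,01-0
  m8: 1-00,10-0
  m10: -010,10-0
  m12: -100,1-00
  m15: 1111 ←essential
Essential: 1111

1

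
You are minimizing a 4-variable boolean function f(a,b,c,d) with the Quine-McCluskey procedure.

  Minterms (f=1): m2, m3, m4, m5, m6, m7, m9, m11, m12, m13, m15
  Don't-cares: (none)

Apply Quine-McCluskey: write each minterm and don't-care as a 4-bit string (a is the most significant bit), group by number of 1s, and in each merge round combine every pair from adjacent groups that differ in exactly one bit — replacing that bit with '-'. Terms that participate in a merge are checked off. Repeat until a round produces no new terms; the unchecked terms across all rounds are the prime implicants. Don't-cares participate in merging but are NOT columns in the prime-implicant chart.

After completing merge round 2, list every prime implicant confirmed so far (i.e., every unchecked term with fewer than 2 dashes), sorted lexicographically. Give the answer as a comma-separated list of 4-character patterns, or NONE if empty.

NONE

[col 0] 0010*, 0011*, 0100*, 0101*, 0110*, 0111*, 1001*, 1011*, 1100*, 1101*, 1111*
[col 1] -011*, -100*, -101*, -111*, 0-10*, 0-11*, 001-*, 01-0*, 01-1*, 010-*, 011-*, 1-01*, 1-11*, 10-1*, 11-1*, 110-*
[col 2] --11, -1-1, -10-, 0-1-, 01--, 1--1
Prime implicants: --11, -1-1, -10-, 0-1-, 01--, 1--1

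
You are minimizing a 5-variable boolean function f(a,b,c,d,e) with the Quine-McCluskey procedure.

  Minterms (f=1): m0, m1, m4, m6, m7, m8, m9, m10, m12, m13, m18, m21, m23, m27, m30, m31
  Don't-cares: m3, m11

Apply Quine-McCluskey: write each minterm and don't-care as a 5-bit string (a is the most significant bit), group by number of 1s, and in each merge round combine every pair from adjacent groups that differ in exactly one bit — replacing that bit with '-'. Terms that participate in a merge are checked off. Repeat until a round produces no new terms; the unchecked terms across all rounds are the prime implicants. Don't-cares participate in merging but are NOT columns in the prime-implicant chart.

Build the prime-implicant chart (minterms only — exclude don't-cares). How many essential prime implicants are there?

5

Round 0: 00000✓ 00001✓ 00011✓ 00100✓ 00110✓ 00111✓ 01000✓ 01001✓ 01010✓ 01011✓ 01100✓ 01101✓ 10010 10101✓ 10111✓ 11011✓ 11110✓ 11111✓
Round 1: -0111 -1011 0-000✓ 0-001✓ 0-011✓ 0-100✓ 00-00✓ 00-11 000-1✓ 0000-✓ 001-0 0011- 01-00✓ 01-01✓ 010-0✓ 010-1✓ 0100-✓ 0101-✓ 0110-✓ 1-111 101-1 11-11 1111-
Round 2: 0--00 0-0-1 0-00- 01-0- 010--
PIs = {-0111, -1011, 0--00, 0-0-1, 0-00-, 00-11, 001-0, 0011-, 01-0-, 010--, 1-111, 10010, 101-1, 11-11, 1111-}
Coverage chart:
  m0: 0--00,0-00-
  m1: 0-0-1,0-00-
  m4: 0--00,001-0
  m6: 001-0,0011-
  m7: -0111,00-11,0011-
  m8: 0--00,0-00-,01-0-,010--
  m9: 0-0-1,0-00-,01-0-,010--
  m10: 010-- ←essential
  m12: 0--00,01-0-
  m13: 01-0- ←essential
  m18: 10010 ←essential
  m21: 101-1 ←essential
  m23: -0111,1-111,101-1
  m27: -1011,11-11
  m30: 1111- ←essential
  m31: 1-111,11-11,1111-
Essential: 01-0-, 010--, 10010, 101-1, 1111-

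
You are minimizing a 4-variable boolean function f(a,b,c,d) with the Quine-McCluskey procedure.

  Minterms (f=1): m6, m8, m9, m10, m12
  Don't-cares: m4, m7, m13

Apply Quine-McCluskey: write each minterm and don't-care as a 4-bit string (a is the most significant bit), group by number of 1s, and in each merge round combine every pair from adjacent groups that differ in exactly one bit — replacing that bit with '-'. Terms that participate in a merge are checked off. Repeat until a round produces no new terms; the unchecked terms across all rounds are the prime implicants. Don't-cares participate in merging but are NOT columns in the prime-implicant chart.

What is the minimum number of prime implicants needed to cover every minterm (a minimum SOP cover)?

3

size-2^0 implicants → 0100(✓)  0110(✓)  0111(✓)  1000(✓)  1001(✓)  1010(✓)  1100(✓)  1101(✓)
size-2^1 implicants → -100  01-0  011-  1-00(✓)  1-01(✓)  10-0  100-(✓)  110-(✓)
size-2^2 implicants → 1-0-
Unchecked terms (primes): -100, 01-0, 011-, 1-0-, 10-0
Minterm coverage:
  m6 ⊆ 01-0,011-
  m8 ⊆ 1-0-,10-0
  m9 ⊆ 1-0- [E]
  m10 ⊆ 10-0 [E]
  m12 ⊆ -100,1-0-
E = {1-0-, 10-0}
Petrick residual → 01-0
Cover = a'bd' + ac' + ab'd'  |cover|=3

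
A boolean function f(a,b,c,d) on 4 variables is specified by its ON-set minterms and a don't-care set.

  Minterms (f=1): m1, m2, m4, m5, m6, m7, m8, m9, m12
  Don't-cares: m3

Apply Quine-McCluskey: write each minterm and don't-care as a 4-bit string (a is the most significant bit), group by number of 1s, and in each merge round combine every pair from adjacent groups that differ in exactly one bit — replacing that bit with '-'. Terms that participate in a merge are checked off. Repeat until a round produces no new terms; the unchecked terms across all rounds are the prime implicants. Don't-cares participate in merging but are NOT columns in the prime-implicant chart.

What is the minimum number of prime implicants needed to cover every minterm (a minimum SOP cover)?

size-2^0 implicants → 0001(✓)  0010(✓)  0011(✓)  0100(✓)  0101(✓)  0110(✓)  0111(✓)  1000(✓)  1001(✓)  1100(✓)
size-2^1 implicants → -001  -100  0-01(✓)  0-10(✓)  0-11(✓)  00-1(✓)  001-(✓)  01-0(✓)  01-1(✓)  010-(✓)  011-(✓)  1-00  100-
size-2^2 implicants → 0--1  0-1-  01--
Unchecked terms (primes): -001, -100, 0--1, 0-1-, 01--, 1-00, 100-
Minterm coverage:
  m1 ⊆ -001,0--1
  m2 ⊆ 0-1- [E]
  m4 ⊆ -100,01--
  m5 ⊆ 0--1,01--
  m6 ⊆ 0-1-,01--
  m7 ⊆ 0--1,0-1-,01--
  m8 ⊆ 1-00,100-
  m9 ⊆ -001,100-
  m12 ⊆ -100,1-00
E = {0-1-}
Petrick residual → -001, 01--, 1-00
Cover = b'c'd + a'c + a'b + ac'd'  |cover|=4

4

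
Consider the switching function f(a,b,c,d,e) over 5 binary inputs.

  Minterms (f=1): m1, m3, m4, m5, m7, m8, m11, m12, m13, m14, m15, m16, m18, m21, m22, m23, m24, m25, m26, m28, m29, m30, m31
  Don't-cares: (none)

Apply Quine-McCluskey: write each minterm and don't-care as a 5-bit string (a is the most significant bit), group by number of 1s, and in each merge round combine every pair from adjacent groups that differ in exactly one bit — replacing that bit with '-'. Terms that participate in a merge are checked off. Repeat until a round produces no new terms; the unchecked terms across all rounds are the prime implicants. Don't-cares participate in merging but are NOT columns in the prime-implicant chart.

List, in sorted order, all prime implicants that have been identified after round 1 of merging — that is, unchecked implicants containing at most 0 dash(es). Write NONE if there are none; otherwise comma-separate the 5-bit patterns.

NONE

Round 0: 00001✓ 00011✓ 00100✓ 00101✓ 00111✓ 01000✓ 01011✓ 01100✓ 01101✓ 01110✓ 01111✓ 10000✓ 10010✓ 10101✓ 10110✓ 10111✓ 11000✓ 11001✓ 11010✓ 11100✓ 11101✓ 11110✓ 11111✓
Round 1: -0101✓ -0111✓ -1000✓ -1100✓ -1101✓ -1110✓ -1111✓ 0-011✓ 0-100✓ 0-101✓ 0-111✓ 00-01✓ 00-11✓ 000-1✓ 001-1✓ 0010-✓ 01-00✓ 01-11✓ 011-0✓ 011-1✓ 0110-✓ 0111-✓ 1-000✓ 1-010✓ 1-101✓ 1-110✓ 1-111✓ 10-10✓ 100-0✓ 101-1✓ 1011-✓ 11-00✓ 11-01✓ 11-10✓ 110-0✓ 1100-✓ 111-0✓ 111-1✓ 1110-✓ 1111-✓
Round 2: --101✓ --111✓ -01-1✓ -1-00 -11-0✓ -11-1✓ -110-✓ -111-✓ 0--11 0-1-1✓ 0-10- 00--1 011--✓ 1--10 1-0-0 1-1-1✓ 1-11- 11--0 11-0- 111--✓
Round 3: --1-1 -11--
PIs = {--1-1, -1-00, -11--, 0--11, 0-10-, 00--1, 1--10, 1-0-0, 1-11-, 11--0, 11-0-}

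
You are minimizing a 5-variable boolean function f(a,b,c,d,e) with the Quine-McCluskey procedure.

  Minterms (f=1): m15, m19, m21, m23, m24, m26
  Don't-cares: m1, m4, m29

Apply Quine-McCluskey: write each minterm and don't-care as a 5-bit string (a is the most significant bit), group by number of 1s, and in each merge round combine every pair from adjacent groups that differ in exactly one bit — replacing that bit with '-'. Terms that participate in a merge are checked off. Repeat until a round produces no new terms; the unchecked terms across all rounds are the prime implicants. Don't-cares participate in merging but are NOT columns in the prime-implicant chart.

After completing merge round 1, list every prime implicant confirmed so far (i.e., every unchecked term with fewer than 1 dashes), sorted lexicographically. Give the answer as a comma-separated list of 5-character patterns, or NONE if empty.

00001, 00100, 01111

Round 0: 00001 00100 01111 10011✓ 10101✓ 10111✓ 11000✓ 11010✓ 11101✓
Round 1: 1-101 10-11 101-1 110-0
PIs = {00001, 00100, 01111, 1-101, 10-11, 101-1, 110-0}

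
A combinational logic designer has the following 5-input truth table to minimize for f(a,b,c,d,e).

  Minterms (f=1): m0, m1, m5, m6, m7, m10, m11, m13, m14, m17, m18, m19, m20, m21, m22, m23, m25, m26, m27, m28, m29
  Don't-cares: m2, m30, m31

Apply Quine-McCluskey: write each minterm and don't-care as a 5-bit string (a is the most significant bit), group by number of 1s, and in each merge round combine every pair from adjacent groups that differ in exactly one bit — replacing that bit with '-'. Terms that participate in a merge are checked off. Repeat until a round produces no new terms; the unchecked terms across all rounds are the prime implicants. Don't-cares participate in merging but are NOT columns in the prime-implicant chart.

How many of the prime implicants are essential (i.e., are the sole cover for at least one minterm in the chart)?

5

Round 0: 00000✓ 00001✓ 00010✓ 00101✓ 00110✓ 00111✓ 01010✓ 01011✓ 01101✓ 01110✓ 10001✓ 10010✓ 10011✓ 10100✓ 10101✓ 10110✓ 10111✓ 11001✓ 11010✓ 11011✓ 11100✓ 11101✓ 11110✓ 11111✓
Round 1: -0001✓ -0010✓ -0101✓ -0110✓ -0111✓ -1010✓ -1011✓ -1101✓ -1110✓ 0-010✓ 0-101✓ 0-110✓ 00-01✓ 00-10✓ 000-0 0000- 001-1✓ 0011-✓ 01-10✓ 0101-✓ 1-001✓ 1-010✓ 1-011✓ 1-100✓ 1-101✓ 1-110✓ 1-111✓ 10-01✓ 10-10✓ 10-11✓ 100-1✓ 1001-✓ 101-0✓ 101-1✓ 1010-✓ 1011-✓ 11-01✓ 11-10✓ 11-11✓ 110-1✓ 1101-✓ 111-0✓ 111-1✓ 1110-✓ 1111-✓
Round 2: --010✓ --101 --110✓ -0-01 -0-10✓ -01-1 -011- -1-10✓ -101- 0--10✓ 1--01✓ 1--10✓ 1--11✓ 1-0-1✓ 1-01-✓ 1-1-0✓ 1-1-1✓ 1-10-✓ 1-11-✓ 10--1✓ 10-1-✓ 101--✓ 11--1✓ 11-1-✓ 111--✓
Round 3: ---10 1---1 1--1- 1-1--
PIs = {---10, --101, -0-01, -01-1, -011-, -101-, 000-0, 0000-, 1---1, 1--1-, 1-1--}
Coverage chart:
  m0: 000-0,0000-
  m1: -0-01,0000-
  m5: --101,-0-01,-01-1
  m6: ---10,-011-
  m7: -01-1,-011-
  m10: ---10,-101-
  m11: -101- ←essential
  m13: --101 ←essential
  m14: ---10 ←essential
  m17: -0-01,1---1
  m18: ---10,1--1-
  m19: 1---1,1--1-
  m20: 1-1-- ←essential
  m21: --101,-0-01,-01-1,1---1,1-1--
  m22: ---10,-011-,1--1-,1-1--
  m23: -01-1,-011-,1---1,1--1-,1-1--
  m25: 1---1 ←essential
  m26: ---10,-101-,1--1-
  m27: -101-,1---1,1--1-
  m28: 1-1-- ←essential
  m29: --101,1---1,1-1--
Essential: ---10, --101, -101-, 1---1, 1-1--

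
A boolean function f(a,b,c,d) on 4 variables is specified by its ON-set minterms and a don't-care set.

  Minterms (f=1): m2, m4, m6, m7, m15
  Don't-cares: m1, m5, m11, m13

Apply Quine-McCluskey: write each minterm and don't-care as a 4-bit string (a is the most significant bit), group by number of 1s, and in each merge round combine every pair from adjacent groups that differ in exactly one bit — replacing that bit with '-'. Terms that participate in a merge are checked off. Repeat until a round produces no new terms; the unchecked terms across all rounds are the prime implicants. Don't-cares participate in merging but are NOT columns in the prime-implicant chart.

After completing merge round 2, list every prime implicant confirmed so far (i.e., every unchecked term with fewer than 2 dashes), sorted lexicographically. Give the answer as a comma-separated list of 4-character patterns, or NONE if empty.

size-2^0 implicants → 0001(✓)  0010(✓)  0100(✓)  0101(✓)  0110(✓)  0111(✓)  1011(✓)  1101(✓)  1111(✓)
size-2^1 implicants → -101(✓)  -111(✓)  0-01  0-10  01-0(✓)  01-1(✓)  010-(✓)  011-(✓)  1-11  11-1(✓)
size-2^2 implicants → -1-1  01--
Unchecked terms (primes): -1-1, 0-01, 0-10, 01--, 1-11

0-01, 0-10, 1-11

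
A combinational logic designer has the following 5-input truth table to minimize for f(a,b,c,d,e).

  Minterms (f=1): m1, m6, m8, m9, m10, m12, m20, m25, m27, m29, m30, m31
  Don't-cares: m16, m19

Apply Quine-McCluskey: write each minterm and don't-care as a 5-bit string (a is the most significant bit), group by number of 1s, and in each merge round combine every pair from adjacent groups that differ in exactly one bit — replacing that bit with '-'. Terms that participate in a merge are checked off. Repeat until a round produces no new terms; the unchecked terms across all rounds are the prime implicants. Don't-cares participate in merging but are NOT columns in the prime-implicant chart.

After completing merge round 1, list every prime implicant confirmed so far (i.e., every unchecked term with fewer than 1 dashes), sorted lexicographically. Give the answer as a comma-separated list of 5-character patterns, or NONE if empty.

00110

[col 0] 00001*, 00110, 01000*, 01001*, 01010*, 01100*, 10000*, 10011*, 10100*, 11001*, 11011*, 11101*, 11110*, 11111*
[col 1] -1001, 0-001, 01-00, 010-0, 0100-, 1-011, 10-00, 11-01*, 11-11*, 110-1*, 111-1*, 1111-
[col 2] 11--1
Prime implicants: -1001, 0-001, 00110, 01-00, 010-0, 0100-, 1-011, 10-00, 11--1, 1111-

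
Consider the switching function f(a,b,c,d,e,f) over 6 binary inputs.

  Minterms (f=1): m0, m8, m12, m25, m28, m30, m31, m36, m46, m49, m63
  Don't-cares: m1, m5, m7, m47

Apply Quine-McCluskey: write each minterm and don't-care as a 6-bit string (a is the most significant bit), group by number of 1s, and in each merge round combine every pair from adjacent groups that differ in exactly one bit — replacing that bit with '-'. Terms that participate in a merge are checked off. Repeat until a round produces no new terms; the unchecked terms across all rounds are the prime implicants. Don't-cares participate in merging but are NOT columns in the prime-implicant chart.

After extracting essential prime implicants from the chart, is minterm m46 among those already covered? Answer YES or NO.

YES

Round 0: 000000✓ 000001✓ 000101✓ 000111✓ 001000✓ 001100✓ 011001 011100✓ 011110✓ 011111✓ 100100 101110✓ 101111✓ 110001 111111✓
Round 1: -11111 0-1100 00-000 000-01 00000- 0001-1 001-00 0111-0 01111- 1-1111 10111-
PIs = {-11111, 0-1100, 00-000, 000-01, 00000-, 0001-1, 001-00, 011001, 0111-0, 01111-, 1-1111, 100100, 10111-, 110001}
Coverage chart:
  m0: 00-000,00000-
  m8: 00-000,001-00
  m12: 0-1100,001-00
  m25: 011001 ←essential
  m28: 0-1100,0111-0
  m30: 0111-0,01111-
  m31: -11111,01111-
  m36: 100100 ←essential
  m46: 10111- ←essential
  m49: 110001 ←essential
  m63: -11111,1-1111
Essential: 011001, 100100, 10111-, 110001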